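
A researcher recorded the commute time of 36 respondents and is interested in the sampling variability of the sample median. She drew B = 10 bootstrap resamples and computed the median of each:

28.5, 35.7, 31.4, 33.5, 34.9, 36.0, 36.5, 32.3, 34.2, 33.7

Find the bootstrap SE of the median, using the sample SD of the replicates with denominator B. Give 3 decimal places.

SE* = 2.305

Bootstrap SE is the standard deviation of the 10 replicate medians.
Mean of replicates: (28.5 + 35.7 + 31.4 + 33.5 + 34.9 + 36.0 + 36.5 + 32.3 + 34.2 + 33.7) / 10 = 336.7000 / 10 = 33.6700
Sum of squared deviations: (−5.1700)² + (+2.0300)² + (−2.2700)² + (−0.1700)² + (+1.2300)² + (+2.3300)² + (+2.8300)² + (−1.3700)² + (+0.5300)² + (+0.0300)² = 53.1410
Variance = 53.1410 / 10 = 5.3141
SE* = √5.3141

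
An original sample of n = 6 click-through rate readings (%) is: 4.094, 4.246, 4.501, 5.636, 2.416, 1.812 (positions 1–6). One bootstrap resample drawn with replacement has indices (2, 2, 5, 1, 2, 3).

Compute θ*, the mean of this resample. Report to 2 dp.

Resample values: 4.246, 4.246, 2.416, 4.094, 4.246, 4.501.
Mean = (4.246 + 4.246 + 2.416 + 4.094 + 4.246 + 4.501) / 6 = 23.7490 / 6 = 3.96

θ* = 3.96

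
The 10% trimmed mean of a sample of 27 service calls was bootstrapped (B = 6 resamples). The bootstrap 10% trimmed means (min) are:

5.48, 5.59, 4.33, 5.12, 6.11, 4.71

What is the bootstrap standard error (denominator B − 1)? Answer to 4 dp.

SE* = 0.6417

Bootstrap SE is the standard deviation of the 6 replicate 10% trimmed means.
Mean of replicates: (5.48 + 5.59 + 4.33 + 5.12 + 6.11 + 4.71) / 6 = 31.34000 / 6 = 5.22333
Sum of squared deviations: (+0.25667)² + (+0.36667)² + (−0.89333)² + (−0.10333)² + (+0.88667)² + (−0.51333)² = 2.05873
Variance = 2.05873 / 5 = 0.41175
SE* = √0.41175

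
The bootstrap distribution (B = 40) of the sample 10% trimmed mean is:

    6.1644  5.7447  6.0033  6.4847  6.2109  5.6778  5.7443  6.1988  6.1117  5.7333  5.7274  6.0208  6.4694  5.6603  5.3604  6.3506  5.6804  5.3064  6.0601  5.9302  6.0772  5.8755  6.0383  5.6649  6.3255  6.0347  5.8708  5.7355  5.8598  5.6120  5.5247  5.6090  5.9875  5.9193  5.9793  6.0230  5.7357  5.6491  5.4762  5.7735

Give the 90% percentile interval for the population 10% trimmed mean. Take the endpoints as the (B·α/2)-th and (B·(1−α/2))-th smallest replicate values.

Sorted replicates: 5.3064, 5.3604, 5.4762, 5.5247, 5.6090, 5.6120, 5.6491, 5.6603, 5.6649, 5.6778, 5.6804, 5.7274, 5.7333, 5.7355, 5.7357, 5.7443, 5.7447, 5.7735, 5.8598, 5.8708, 5.8755, 5.9193, 5.9302, 5.9793, 5.9875, 6.0033, 6.0208, 6.0230, 6.0347, 6.0383, 6.0601, 6.0772, 6.1117, 6.1644, 6.1988, 6.2109, 6.3255, 6.3506, 6.4694, 6.4847
α = 0.10; lower rank = 40 × 0.050 = 2; upper rank = 40 × 0.950 = 38.
The 2nd smallest replicate is 5.3604; the 38th is 6.3506.

(5.3604, 6.3506)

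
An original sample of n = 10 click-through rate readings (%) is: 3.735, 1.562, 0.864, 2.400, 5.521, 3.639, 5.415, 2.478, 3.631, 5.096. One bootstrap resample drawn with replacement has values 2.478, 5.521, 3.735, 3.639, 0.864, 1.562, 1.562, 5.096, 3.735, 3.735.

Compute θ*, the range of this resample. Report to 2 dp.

θ* = 4.66

Range = 5.521 − 0.864 = 4.66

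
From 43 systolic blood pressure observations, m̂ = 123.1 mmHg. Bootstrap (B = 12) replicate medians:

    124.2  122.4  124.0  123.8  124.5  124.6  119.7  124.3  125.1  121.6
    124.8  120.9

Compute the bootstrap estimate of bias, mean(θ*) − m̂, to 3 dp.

bias = +0.225

mean(θ*) = (124.2 + 122.4 + 124.0 + 123.8 + 124.5 + 124.6 + 119.7 + 124.3 + 125.1 + 121.6 + 124.8 + 120.9) / 12 = 123.3250
bias = 123.3250 − 123.1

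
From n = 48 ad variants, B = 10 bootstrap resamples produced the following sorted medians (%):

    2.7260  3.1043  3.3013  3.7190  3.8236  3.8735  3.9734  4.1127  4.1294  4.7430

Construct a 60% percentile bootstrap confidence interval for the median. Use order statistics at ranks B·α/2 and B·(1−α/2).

(3.1043, 4.1127)

α = 0.40; lower rank = 10 × 0.200 = 2; upper rank = 10 × 0.800 = 8.
The 2nd smallest replicate is 3.1043; the 8th is 4.1127.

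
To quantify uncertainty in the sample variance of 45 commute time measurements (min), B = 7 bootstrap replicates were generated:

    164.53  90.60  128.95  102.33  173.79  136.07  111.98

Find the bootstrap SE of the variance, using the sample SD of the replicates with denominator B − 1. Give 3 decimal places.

SE* = 31.065

Bootstrap SE is the standard deviation of the 7 replicate variances.
Mean of replicates: (164.53 + 90.60 + 128.95 + 102.33 + 173.79 + 136.07 + 111.98) / 7 = 908.2500 / 7 = 129.7500
Sum of squared deviations: (+34.7800)² + (−39.1500)² + (−0.8000)² + (−27.4200)² + (+44.0400)² + (+6.3200)² + (−17.7700)² = 5790.1042
Variance = 5790.1042 / 6 = 965.0174
SE* = √965.0174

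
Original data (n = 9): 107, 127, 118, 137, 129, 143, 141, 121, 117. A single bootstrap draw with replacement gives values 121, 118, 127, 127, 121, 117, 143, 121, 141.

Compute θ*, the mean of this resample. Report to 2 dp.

θ* = 126.22

Mean = (121 + 118 + 127 + 127 + 121 + 117 + 143 + 121 + 141) / 9 = 1136.0 / 9 = 126.22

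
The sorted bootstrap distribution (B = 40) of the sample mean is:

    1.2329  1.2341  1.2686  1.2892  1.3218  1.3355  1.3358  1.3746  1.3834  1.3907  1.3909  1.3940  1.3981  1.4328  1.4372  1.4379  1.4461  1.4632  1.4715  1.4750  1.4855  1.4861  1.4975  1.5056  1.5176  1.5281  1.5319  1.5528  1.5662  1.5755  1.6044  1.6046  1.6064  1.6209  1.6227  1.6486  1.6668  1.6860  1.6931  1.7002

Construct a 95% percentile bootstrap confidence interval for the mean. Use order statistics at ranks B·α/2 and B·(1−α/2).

(1.2329, 1.6931)

α = 0.05; lower rank = 40 × 0.025 = 1; upper rank = 40 × 0.975 = 39.
The 1st smallest replicate is 1.2329; the 39th is 1.6931.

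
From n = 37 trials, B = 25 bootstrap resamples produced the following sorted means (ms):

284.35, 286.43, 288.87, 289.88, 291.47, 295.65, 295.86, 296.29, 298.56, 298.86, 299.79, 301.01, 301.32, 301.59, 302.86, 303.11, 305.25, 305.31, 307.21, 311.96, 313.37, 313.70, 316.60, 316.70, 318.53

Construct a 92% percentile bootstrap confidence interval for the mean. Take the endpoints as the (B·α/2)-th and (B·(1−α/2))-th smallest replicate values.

α = 0.08; lower rank = 25 × 0.040 = 1; upper rank = 25 × 0.960 = 24.
The 1st smallest replicate is 284.35; the 24th is 316.70.

(284.35, 316.70)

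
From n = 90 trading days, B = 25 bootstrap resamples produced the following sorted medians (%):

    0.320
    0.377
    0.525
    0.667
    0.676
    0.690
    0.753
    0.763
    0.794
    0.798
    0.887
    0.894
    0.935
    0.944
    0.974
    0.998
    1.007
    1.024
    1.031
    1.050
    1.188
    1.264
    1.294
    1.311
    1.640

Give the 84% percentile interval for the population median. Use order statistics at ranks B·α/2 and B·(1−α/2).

α = 0.16; lower rank = 25 × 0.080 = 2; upper rank = 25 × 0.920 = 23.
The 2nd smallest replicate is 0.377; the 23rd is 1.294.

(0.377, 1.294)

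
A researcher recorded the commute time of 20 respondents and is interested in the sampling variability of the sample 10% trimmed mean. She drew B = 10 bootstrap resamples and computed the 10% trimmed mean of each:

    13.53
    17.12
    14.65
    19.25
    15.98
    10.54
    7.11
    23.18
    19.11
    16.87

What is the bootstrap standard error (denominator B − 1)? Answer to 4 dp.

SE* = 4.5930

Bootstrap SE is the standard deviation of the 10 replicate 10% trimmed means.
Mean of replicates: (13.53 + 17.12 + 14.65 + 19.25 + 15.98 + 10.54 + 7.11 + 23.18 + 19.11 + 16.87) / 10 = 157.34000 / 10 = 15.73400
Sum of squared deviations: (−2.20400)² + (+1.38600)² + (−1.08400)² + (+3.51600)² + (+0.24600)² + (−5.19400)² + (−8.62400)² + (+7.44600)² + (+3.37600)² + (+1.13600)² = 189.85824
Variance = 189.85824 / 9 = 21.09536
SE* = √21.09536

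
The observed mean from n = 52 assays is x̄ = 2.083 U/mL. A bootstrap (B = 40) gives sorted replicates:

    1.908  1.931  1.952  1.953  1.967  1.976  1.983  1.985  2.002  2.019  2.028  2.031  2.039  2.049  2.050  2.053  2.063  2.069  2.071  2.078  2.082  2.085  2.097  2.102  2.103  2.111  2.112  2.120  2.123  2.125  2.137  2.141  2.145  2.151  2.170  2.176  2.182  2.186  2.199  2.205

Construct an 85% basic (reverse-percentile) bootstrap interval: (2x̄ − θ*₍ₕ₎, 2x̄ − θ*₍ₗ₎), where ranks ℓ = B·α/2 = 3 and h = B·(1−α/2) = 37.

Percentile endpoints at ranks 3 and 37: θ*₍3₎ = 1.952, θ*₍37₎ = 2.182.
Basic interval reflects these around x̄:
  lower = 2 × 2.083 − 2.182 = 1.984
  upper = 2 × 2.083 − 1.952 = 2.214

(1.984, 2.214)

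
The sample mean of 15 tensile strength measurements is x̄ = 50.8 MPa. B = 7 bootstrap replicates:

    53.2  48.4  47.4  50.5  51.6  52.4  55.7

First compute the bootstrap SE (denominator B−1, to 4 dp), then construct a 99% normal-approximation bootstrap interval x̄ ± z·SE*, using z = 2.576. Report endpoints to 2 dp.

(43.47, 58.13)

Mean of replicates = 51.3143; sum of squared deviations = 48.5286; SE* = √(48.5286/6) = 2.8440
Margin = 2.576 × 2.8440 = 7.326
Interval: 50.8 ± 7.326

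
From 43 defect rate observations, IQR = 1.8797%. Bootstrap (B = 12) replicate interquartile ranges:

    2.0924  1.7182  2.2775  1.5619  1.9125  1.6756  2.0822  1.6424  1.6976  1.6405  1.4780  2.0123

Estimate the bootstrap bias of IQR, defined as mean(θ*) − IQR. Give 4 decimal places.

mean(θ*) = (2.0924 + 1.7182 + 2.2775 + 1.5619 + 1.9125 + 1.6756 + 2.0822 + 1.6424 + 1.6976 + 1.6405 + 1.4780 + 2.0123) / 12 = 1.81593
bias = 1.81593 − 1.8797

bias = −0.0638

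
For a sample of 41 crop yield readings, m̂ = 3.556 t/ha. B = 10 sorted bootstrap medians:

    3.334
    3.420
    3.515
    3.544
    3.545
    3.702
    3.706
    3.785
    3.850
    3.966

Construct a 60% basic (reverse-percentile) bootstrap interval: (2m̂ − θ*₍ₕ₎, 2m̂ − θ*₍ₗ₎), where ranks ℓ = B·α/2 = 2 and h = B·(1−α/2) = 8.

(3.327, 3.692)

Percentile endpoints at ranks 2 and 8: θ*₍2₎ = 3.420, θ*₍8₎ = 3.785.
Basic interval reflects these around m̂:
  lower = 2 × 3.556 − 3.785 = 3.327
  upper = 2 × 3.556 − 3.420 = 3.692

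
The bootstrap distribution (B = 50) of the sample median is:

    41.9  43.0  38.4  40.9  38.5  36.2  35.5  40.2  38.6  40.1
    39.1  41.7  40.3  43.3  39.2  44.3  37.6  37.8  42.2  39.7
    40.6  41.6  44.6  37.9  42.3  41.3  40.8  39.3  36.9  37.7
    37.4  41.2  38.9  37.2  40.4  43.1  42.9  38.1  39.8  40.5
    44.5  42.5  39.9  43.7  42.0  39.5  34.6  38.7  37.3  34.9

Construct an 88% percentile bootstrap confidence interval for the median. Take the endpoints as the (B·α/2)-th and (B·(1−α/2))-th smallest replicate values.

(35.5, 43.7)

Sorted replicates: 34.6, 34.9, 35.5, 36.2, 36.9, 37.2, 37.3, 37.4, 37.6, 37.7, 37.8, 37.9, 38.1, 38.4, 38.5, 38.6, 38.7, 38.9, 39.1, 39.2, 39.3, 39.5, 39.7, 39.8, 39.9, 40.1, 40.2, 40.3, 40.4, 40.5, 40.6, 40.8, 40.9, 41.2, 41.3, 41.6, 41.7, 41.9, 42.0, 42.2, 42.3, 42.5, 42.9, 43.0, 43.1, 43.3, 43.7, 44.3, 44.5, 44.6
α = 0.12; lower rank = 50 × 0.060 = 3; upper rank = 50 × 0.940 = 47.
The 3rd smallest replicate is 35.5; the 47th is 43.7.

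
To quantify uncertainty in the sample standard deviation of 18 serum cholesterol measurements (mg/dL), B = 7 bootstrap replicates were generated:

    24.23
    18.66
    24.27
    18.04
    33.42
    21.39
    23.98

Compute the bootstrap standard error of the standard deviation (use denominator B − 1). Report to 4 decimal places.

SE* = 5.1221

Bootstrap SE is the standard deviation of the 7 replicate standard deviations.
Mean of replicates: (24.23 + 18.66 + 24.27 + 18.04 + 33.42 + 21.39 + 23.98) / 7 = 163.99000 / 7 = 23.42714
Sum of squared deviations: (+0.80286)² + (−4.76714)² + (+0.84286)² + (−5.38714)² + (+9.99286)² + (−2.03714)² + (+0.55286)² = 157.41474
Variance = 157.41474 / 6 = 26.23579
SE* = √26.23579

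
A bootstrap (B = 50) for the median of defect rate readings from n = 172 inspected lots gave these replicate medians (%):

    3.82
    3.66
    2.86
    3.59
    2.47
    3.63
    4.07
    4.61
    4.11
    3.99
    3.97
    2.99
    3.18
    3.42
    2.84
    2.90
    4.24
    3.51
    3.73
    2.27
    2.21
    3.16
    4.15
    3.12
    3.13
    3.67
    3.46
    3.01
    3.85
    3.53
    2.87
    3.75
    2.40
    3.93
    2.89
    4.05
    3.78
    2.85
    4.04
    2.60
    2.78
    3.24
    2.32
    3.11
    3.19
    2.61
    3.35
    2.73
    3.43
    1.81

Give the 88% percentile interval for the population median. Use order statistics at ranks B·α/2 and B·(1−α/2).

Sorted replicates: 1.81, 2.21, 2.27, 2.32, 2.40, 2.47, 2.60, 2.61, 2.73, 2.78, 2.84, 2.85, 2.86, 2.87, 2.89, 2.90, 2.99, 3.01, 3.11, 3.12, 3.13, 3.16, 3.18, 3.19, 3.24, 3.35, 3.42, 3.43, 3.46, 3.51, 3.53, 3.59, 3.63, 3.66, 3.67, 3.73, 3.75, 3.78, 3.82, 3.85, 3.93, 3.97, 3.99, 4.04, 4.05, 4.07, 4.11, 4.15, 4.24, 4.61
α = 0.12; lower rank = 50 × 0.060 = 3; upper rank = 50 × 0.940 = 47.
The 3rd smallest replicate is 2.27; the 47th is 4.11.

(2.27, 4.11)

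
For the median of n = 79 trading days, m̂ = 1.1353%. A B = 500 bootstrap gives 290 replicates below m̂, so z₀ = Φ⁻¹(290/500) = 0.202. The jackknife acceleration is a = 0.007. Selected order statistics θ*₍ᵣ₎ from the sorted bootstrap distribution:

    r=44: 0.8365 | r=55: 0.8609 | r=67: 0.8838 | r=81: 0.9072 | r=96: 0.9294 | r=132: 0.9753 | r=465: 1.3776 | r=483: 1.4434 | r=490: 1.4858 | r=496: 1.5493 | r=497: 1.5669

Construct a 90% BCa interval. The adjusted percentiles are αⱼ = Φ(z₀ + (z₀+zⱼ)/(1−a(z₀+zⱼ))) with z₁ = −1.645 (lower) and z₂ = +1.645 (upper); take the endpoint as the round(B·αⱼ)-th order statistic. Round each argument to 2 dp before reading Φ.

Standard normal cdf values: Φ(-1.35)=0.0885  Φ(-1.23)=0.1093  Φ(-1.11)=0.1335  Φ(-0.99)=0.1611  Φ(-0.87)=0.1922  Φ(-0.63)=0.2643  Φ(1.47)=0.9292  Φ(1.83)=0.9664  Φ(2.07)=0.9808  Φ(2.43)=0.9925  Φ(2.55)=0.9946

Lower: z₀ + z₁ = 0.202 + (-1.645) = -1.443; 1 − a(z₀+z₁) = 1 − (0.007)(-1.443) = 1.0101; argument = 0.202 + (-1.443)/1.0101 = -1.2266 → -1.23.
α₁ = Φ(-1.23) = 0.1093; rank = round(500 × 0.1093) = 55; θ*₍55₎ = 0.8609.
Upper: z₀ + z₂ = 1.847; 1 − a(z₀+z₂) = 0.9871; argument = 2.0732 → 2.07; α₂ = 0.9808; rank = 490; θ*₍490₎ = 1.4858.

(0.8609, 1.4858)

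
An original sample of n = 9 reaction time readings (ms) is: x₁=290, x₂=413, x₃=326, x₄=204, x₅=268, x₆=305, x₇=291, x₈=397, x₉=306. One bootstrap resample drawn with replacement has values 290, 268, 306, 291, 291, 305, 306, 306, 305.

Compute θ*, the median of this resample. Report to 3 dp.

θ* = 305.000

Sorted: 268, 290, 291, 291, 305, 305, 306, 306, 306
Median = middle value = 305.000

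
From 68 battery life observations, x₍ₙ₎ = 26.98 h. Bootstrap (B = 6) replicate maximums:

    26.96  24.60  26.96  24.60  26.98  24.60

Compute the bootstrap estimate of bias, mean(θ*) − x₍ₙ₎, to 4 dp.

bias = −1.1967

mean(θ*) = (26.96 + 24.60 + 26.96 + 24.60 + 26.98 + 24.60) / 6 = 25.78333
bias = 25.78333 − 26.98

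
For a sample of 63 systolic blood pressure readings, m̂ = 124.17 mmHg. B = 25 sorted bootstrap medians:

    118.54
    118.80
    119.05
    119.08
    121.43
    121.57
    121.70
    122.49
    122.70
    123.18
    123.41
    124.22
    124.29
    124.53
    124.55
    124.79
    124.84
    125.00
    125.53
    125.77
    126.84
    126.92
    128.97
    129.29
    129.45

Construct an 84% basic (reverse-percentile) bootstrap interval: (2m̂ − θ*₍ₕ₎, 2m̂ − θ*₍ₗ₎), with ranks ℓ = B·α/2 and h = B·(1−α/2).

(119.37, 129.54)

Percentile endpoints at ranks 2 and 23: θ*₍2₎ = 118.80, θ*₍23₎ = 128.97.
Basic interval reflects these around m̂:
  lower = 2 × 124.17 − 128.97 = 119.37
  upper = 2 × 124.17 − 118.80 = 129.54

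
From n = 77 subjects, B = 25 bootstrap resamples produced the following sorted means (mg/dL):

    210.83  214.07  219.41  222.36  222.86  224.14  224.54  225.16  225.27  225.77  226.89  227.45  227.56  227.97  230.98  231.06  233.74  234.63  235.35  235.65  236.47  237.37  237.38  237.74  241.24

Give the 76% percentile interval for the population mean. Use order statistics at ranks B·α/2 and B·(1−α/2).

α = 0.24; lower rank = 25 × 0.120 = 3; upper rank = 25 × 0.880 = 22.
The 3rd smallest replicate is 219.41; the 22nd is 237.37.

(219.41, 237.37)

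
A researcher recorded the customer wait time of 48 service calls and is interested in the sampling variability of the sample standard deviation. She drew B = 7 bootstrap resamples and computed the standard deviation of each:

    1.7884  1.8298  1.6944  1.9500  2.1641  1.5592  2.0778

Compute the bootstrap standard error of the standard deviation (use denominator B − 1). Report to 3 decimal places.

Bootstrap SE is the standard deviation of the 7 replicate standard deviations.
Mean of replicates: (1.7884 + 1.8298 + 1.6944 + 1.9500 + 2.1641 + 1.5592 + 2.0778) / 7 = 13.06370 / 7 = 1.86624
Sum of squared deviations: (−0.07784)² + (−0.03644)² + (−0.17184)² + (+0.08376)² + (+0.29786)² + (−0.30704)² + (+0.21156)² = 0.27168
Variance = 0.27168 / 6 = 0.04528
SE* = √0.04528

SE* = 0.213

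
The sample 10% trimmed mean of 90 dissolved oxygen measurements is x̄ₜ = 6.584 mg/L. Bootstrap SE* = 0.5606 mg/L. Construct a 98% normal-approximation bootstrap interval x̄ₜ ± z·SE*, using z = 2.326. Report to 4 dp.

Margin = 2.326 × 0.5606 = 1.30396
Interval: 6.584 ± 1.30396

(5.2800, 7.8880)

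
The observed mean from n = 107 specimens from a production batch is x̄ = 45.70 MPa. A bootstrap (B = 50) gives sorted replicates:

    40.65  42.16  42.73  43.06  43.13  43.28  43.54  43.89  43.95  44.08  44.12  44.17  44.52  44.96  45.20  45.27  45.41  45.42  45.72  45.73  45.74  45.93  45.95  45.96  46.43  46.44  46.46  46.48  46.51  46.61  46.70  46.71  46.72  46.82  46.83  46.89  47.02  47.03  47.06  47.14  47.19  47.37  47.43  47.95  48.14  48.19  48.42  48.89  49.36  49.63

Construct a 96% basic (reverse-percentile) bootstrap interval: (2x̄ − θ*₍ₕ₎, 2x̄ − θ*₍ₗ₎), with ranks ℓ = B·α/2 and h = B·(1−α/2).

Percentile endpoints at ranks 1 and 49: θ*₍1₎ = 40.65, θ*₍49₎ = 49.36.
Basic interval reflects these around x̄:
  lower = 2 × 45.70 − 49.36 = 42.04
  upper = 2 × 45.70 − 40.65 = 50.75

(42.04, 50.75)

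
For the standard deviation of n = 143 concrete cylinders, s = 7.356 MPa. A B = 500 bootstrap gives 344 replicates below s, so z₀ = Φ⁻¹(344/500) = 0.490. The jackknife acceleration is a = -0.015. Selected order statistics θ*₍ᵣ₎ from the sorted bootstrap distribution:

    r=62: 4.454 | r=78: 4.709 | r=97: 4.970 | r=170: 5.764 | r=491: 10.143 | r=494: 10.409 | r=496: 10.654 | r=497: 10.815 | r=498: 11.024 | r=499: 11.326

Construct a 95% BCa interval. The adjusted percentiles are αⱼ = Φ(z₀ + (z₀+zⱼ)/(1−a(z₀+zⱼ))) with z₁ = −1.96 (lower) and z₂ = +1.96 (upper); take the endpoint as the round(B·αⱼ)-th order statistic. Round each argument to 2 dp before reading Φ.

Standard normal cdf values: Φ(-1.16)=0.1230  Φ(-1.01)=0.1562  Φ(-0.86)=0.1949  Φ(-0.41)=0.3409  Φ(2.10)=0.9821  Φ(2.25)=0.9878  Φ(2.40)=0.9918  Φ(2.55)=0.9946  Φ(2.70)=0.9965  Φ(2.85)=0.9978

Lower: z₀ + z₁ = 0.490 + (-1.960) = -1.470; 1 − a(z₀+z₁) = 1 − (-0.015)(-1.470) = 0.9779; argument = 0.490 + (-1.470)/0.9779 = -1.0131 → -1.01.
α₁ = Φ(-1.01) = 0.1562; rank = round(500 × 0.1562) = 78; θ*₍78₎ = 4.709.
Upper: z₀ + z₂ = 2.450; 1 − a(z₀+z₂) = 1.0368; argument = 2.8532 → 2.85; α₂ = 0.9978; rank = 499; θ*₍499₎ = 11.326.

(4.709, 11.326)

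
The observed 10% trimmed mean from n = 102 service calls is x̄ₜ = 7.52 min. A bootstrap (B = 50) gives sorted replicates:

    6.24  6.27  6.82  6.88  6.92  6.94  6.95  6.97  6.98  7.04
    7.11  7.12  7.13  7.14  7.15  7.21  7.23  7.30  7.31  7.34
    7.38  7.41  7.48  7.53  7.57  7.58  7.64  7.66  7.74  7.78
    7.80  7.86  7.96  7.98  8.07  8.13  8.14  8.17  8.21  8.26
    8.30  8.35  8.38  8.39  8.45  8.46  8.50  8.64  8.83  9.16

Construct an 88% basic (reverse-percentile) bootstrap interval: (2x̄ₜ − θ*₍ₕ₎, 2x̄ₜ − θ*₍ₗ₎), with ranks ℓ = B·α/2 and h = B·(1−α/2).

Percentile endpoints at ranks 3 and 47: θ*₍3₎ = 6.82, θ*₍47₎ = 8.50.
Basic interval reflects these around x̄ₜ:
  lower = 2 × 7.52 − 8.50 = 6.54
  upper = 2 × 7.52 − 6.82 = 8.22

(6.54, 8.22)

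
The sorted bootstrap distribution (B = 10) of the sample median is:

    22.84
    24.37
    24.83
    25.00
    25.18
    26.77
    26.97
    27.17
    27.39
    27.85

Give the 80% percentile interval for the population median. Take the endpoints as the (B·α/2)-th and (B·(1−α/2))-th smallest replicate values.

α = 0.20; lower rank = 10 × 0.100 = 1; upper rank = 10 × 0.900 = 9.
The 1st smallest replicate is 22.84; the 9th is 27.39.

(22.84, 27.39)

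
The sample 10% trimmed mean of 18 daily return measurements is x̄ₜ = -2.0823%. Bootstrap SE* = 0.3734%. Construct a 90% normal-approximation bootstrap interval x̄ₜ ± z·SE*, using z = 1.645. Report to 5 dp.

Margin = 1.645 × 0.3734 = 0.614243
Interval: -2.0823 ± 0.614243

(-2.69654, -1.46806)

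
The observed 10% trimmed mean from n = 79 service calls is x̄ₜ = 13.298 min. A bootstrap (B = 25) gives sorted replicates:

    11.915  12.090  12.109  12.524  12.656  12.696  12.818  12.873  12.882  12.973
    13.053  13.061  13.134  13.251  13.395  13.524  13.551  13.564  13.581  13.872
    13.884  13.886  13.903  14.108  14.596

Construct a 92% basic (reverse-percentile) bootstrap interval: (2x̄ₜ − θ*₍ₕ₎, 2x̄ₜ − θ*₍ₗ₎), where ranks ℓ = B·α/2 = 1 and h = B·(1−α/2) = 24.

(12.488, 14.681)

Percentile endpoints at ranks 1 and 24: θ*₍1₎ = 11.915, θ*₍24₎ = 14.108.
Basic interval reflects these around x̄ₜ:
  lower = 2 × 13.298 − 14.108 = 12.488
  upper = 2 × 13.298 − 11.915 = 14.681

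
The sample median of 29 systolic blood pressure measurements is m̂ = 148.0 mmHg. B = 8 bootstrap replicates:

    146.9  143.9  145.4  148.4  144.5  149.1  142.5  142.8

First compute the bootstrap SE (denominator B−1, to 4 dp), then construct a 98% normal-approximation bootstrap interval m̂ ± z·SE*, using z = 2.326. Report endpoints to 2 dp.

Mean of replicates = 145.4375; sum of squared deviations = 43.1587; SE* = √(43.1587/7) = 2.4830
Margin = 2.326 × 2.4830 = 5.775
Interval: 148.0 ± 5.775

(142.22, 153.78)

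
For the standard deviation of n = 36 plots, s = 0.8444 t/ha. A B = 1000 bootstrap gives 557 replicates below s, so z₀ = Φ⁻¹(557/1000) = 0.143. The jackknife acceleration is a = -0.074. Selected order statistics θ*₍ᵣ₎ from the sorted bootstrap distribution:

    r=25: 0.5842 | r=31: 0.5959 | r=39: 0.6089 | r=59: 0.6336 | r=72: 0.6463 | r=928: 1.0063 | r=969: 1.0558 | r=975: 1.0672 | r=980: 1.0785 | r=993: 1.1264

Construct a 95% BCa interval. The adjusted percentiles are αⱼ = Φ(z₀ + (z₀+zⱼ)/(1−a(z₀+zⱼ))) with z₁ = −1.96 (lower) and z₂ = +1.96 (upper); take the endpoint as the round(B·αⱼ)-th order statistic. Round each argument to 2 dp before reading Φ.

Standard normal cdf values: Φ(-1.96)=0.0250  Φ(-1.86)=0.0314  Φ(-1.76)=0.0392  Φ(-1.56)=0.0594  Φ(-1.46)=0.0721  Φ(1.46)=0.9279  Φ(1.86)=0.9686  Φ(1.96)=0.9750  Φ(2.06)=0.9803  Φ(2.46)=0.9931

(0.5842, 1.0672)

Lower: z₀ + z₁ = 0.143 + (-1.960) = -1.817; 1 − a(z₀+z₁) = 1 − (-0.074)(-1.817) = 0.8655; argument = 0.143 + (-1.817)/0.8655 = -1.9563 → -1.96.
α₁ = Φ(-1.96) = 0.0250; rank = round(1000 × 0.0250) = 25; θ*₍25₎ = 0.5842.
Upper: z₀ + z₂ = 2.103; 1 − a(z₀+z₂) = 1.1556; argument = 1.9628 → 1.96; α₂ = 0.9750; rank = 975; θ*₍975₎ = 1.0672.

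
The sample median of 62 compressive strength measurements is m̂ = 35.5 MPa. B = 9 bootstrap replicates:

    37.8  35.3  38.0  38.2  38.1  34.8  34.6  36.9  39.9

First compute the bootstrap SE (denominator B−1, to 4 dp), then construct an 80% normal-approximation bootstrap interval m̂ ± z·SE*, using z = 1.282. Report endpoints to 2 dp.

(33.18, 37.82)

Mean of replicates = 37.0667; sum of squared deviations = 26.1600; SE* = √(26.1600/8) = 1.8083
Margin = 1.282 × 1.8083 = 2.318
Interval: 35.5 ± 2.318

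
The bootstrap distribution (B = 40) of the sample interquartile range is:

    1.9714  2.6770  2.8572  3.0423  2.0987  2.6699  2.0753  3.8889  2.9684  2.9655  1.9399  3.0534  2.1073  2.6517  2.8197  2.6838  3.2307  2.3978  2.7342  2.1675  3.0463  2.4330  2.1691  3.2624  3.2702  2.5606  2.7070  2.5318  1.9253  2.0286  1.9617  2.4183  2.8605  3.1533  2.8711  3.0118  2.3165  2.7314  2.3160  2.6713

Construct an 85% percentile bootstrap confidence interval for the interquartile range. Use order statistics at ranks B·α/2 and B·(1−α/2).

Sorted replicates: 1.9253, 1.9399, 1.9617, 1.9714, 2.0286, 2.0753, 2.0987, 2.1073, 2.1675, 2.1691, 2.3160, 2.3165, 2.3978, 2.4183, 2.4330, 2.5318, 2.5606, 2.6517, 2.6699, 2.6713, 2.6770, 2.6838, 2.7070, 2.7314, 2.7342, 2.8197, 2.8572, 2.8605, 2.8711, 2.9655, 2.9684, 3.0118, 3.0423, 3.0463, 3.0534, 3.1533, 3.2307, 3.2624, 3.2702, 3.8889
α = 0.15; lower rank = 40 × 0.075 = 3; upper rank = 40 × 0.925 = 37.
The 3rd smallest replicate is 1.9617; the 37th is 3.2307.

(1.9617, 3.2307)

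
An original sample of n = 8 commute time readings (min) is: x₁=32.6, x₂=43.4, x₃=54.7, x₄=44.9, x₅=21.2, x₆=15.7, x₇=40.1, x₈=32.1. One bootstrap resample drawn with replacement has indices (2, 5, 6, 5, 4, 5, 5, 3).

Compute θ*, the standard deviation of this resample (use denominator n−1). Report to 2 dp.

θ* = 14.76

Resample values: 43.4, 21.2, 15.7, 21.2, 44.9, 21.2, 21.2, 54.7.
Mean = 30.4375; sum of squared deviations = 1524.3788
s² = 1524.3788 / 7 = 217.7684
s = √217.7684 = 14.76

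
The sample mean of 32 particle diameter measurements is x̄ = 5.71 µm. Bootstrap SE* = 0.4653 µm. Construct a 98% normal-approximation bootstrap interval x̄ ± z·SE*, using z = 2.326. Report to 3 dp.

(4.628, 6.792)

Margin = 2.326 × 0.4653 = 1.0823
Interval: 5.71 ± 1.0823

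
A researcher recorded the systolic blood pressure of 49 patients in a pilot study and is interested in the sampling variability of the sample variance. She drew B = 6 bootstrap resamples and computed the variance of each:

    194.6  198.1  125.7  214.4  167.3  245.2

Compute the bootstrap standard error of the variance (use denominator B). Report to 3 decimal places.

Bootstrap SE is the standard deviation of the 6 replicate variances.
Mean of replicates: (194.6 + 198.1 + 125.7 + 214.4 + 167.3 + 245.2) / 6 = 1145.3000 / 6 = 190.8833
Sum of squared deviations: (+3.7167)² + (+7.2167)² + (−65.1833)² + (+23.5167)² + (−23.5833)² + (+54.3167)² = 8374.2683
Variance = 8374.2683 / 6 = 1395.7114
SE* = √1395.7114

SE* = 37.359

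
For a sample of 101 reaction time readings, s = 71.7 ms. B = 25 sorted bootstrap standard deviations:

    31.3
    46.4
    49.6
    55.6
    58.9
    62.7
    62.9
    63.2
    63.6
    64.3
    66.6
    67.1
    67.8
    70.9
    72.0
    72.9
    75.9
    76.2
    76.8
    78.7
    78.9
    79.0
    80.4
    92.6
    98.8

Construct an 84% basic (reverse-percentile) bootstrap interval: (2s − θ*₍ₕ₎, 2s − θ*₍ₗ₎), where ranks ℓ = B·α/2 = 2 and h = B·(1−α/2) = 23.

Percentile endpoints at ranks 2 and 23: θ*₍2₎ = 46.4, θ*₍23₎ = 80.4.
Basic interval reflects these around s:
  lower = 2 × 71.7 − 80.4 = 63.0
  upper = 2 × 71.7 − 46.4 = 97.0

(63.0, 97.0)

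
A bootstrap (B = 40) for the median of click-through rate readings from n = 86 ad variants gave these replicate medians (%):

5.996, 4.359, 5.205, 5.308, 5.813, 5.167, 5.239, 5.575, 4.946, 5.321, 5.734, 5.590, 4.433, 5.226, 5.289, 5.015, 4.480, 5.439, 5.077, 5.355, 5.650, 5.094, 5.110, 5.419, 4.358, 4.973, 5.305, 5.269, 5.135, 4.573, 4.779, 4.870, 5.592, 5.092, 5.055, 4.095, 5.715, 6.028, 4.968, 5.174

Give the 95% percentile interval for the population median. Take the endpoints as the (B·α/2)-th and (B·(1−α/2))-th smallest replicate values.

Sorted replicates: 4.095, 4.358, 4.359, 4.433, 4.480, 4.573, 4.779, 4.870, 4.946, 4.968, 4.973, 5.015, 5.055, 5.077, 5.092, 5.094, 5.110, 5.135, 5.167, 5.174, 5.205, 5.226, 5.239, 5.269, 5.289, 5.305, 5.308, 5.321, 5.355, 5.419, 5.439, 5.575, 5.590, 5.592, 5.650, 5.715, 5.734, 5.813, 5.996, 6.028
α = 0.05; lower rank = 40 × 0.025 = 1; upper rank = 40 × 0.975 = 39.
The 1st smallest replicate is 4.095; the 39th is 5.996.

(4.095, 5.996)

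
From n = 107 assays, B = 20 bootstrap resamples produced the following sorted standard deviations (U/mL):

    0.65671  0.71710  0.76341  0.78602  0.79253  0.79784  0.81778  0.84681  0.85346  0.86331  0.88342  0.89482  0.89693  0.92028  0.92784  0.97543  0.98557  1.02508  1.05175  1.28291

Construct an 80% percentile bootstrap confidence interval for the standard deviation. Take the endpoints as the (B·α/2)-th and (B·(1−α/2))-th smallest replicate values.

(0.71710, 1.02508)

α = 0.20; lower rank = 20 × 0.100 = 2; upper rank = 20 × 0.900 = 18.
The 2nd smallest replicate is 0.71710; the 18th is 1.02508.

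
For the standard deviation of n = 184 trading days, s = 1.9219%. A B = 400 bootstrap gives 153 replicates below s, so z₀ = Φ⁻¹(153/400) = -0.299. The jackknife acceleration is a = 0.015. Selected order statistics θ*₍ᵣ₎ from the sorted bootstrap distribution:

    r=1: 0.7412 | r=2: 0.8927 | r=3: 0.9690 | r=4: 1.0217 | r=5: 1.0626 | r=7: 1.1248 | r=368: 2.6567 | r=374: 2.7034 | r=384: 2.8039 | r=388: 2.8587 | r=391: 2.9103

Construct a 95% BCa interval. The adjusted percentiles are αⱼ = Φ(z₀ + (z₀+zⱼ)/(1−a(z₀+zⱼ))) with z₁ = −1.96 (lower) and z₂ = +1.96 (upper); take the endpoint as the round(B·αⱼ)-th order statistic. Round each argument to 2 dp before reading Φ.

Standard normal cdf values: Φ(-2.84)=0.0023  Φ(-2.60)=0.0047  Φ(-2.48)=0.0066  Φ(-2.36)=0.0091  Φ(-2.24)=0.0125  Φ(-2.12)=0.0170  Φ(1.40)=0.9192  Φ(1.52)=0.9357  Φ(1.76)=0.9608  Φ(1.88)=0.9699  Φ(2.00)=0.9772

(0.9690, 2.6567)

Lower: z₀ + z₁ = -0.299 + (-1.960) = -2.259; 1 − a(z₀+z₁) = 1 − (0.015)(-2.259) = 1.0339; argument = -0.299 + (-2.259)/1.0339 = -2.4840 → -2.48.
α₁ = Φ(-2.48) = 0.0066; rank = round(400 × 0.0066) = 3; θ*₍3₎ = 0.9690.
Upper: z₀ + z₂ = 1.661; 1 − a(z₀+z₂) = 0.9751; argument = 1.4044 → 1.40; α₂ = 0.9192; rank = 368; θ*₍368₎ = 2.6567.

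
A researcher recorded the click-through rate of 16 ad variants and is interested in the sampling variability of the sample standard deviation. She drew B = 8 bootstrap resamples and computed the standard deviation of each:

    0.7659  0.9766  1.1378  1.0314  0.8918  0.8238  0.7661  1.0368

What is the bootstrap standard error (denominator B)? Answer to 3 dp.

Bootstrap SE is the standard deviation of the 8 replicate standard deviations.
Mean of replicates: (0.7659 + 0.9766 + 1.1378 + 1.0314 + 0.8918 + 0.8238 + 0.7661 + 1.0368) / 8 = 7.43020 / 8 = 0.92878
Sum of squared deviations: (−0.16287)² + (+0.04783)² + (+0.20902)² + (+0.10263)² + (−0.03697)² + (−0.10498)² + (−0.16268)² + (+0.10802)² = 0.13356
Variance = 0.13356 / 8 = 0.01669
SE* = √0.01669

SE* = 0.129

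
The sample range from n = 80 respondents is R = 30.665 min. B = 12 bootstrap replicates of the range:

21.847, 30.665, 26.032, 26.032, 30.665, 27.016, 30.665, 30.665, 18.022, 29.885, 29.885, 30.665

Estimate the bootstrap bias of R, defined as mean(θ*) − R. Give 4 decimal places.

bias = −2.9947

mean(θ*) = (21.847 + 30.665 + 26.032 + 26.032 + 30.665 + 27.016 + 30.665 + 30.665 + 18.022 + 29.885 + 29.885 + 30.665) / 12 = 27.67033
bias = 27.67033 − 30.665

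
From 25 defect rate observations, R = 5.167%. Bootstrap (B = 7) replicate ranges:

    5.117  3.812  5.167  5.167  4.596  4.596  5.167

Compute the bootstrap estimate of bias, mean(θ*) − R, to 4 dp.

mean(θ*) = (5.117 + 3.812 + 5.167 + 5.167 + 4.596 + 4.596 + 5.167) / 7 = 4.80314
bias = 4.80314 − 5.167

bias = −0.3639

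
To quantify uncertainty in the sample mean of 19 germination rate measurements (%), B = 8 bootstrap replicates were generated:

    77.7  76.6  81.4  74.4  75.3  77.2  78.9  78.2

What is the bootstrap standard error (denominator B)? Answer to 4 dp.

Bootstrap SE is the standard deviation of the 8 replicate means.
Mean of replicates: (77.7 + 76.6 + 81.4 + 74.4 + 75.3 + 77.2 + 78.9 + 78.2) / 8 = 619.70000 / 8 = 77.46250
Sum of squared deviations: (+0.23750)² + (−0.86250)² + (+3.93750)² + (−3.06250)² + (−2.16250)² + (−0.26250)² + (+1.43750)² + (+0.73750)² = 33.03875
Variance = 33.03875 / 8 = 4.12984
SE* = √4.12984

SE* = 2.0322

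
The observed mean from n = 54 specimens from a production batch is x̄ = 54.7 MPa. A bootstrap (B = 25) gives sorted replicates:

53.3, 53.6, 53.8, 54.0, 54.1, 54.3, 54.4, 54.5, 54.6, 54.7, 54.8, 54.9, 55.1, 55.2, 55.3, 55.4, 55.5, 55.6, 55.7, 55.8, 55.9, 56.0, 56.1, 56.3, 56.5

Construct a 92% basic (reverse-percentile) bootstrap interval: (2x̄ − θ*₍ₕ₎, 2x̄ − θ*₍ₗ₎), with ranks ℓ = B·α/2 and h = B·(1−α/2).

Percentile endpoints at ranks 1 and 24: θ*₍1₎ = 53.3, θ*₍24₎ = 56.3.
Basic interval reflects these around x̄:
  lower = 2 × 54.7 − 56.3 = 53.1
  upper = 2 × 54.7 − 53.3 = 56.1

(53.1, 56.1)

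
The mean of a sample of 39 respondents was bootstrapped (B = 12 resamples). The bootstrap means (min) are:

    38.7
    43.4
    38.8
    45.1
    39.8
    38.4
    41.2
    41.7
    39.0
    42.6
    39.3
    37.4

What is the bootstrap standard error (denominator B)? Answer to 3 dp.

Bootstrap SE is the standard deviation of the 12 replicate means.
Mean of replicates: (38.7 + 43.4 + 38.8 + 45.1 + 39.8 + 38.4 + 41.2 + 41.7 + 39.0 + 42.6 + 39.3 + 37.4) / 12 = 485.4000 / 12 = 40.4500
Sum of squared deviations: (−1.7500)² + (+2.9500)² + (−1.6500)² + (+4.6500)² + (−0.6500)² + (−2.0500)² + (+0.7500)² + (+1.2500)² + (−1.4500)² + (+2.1500)² + (−1.1500)² + (−3.0500)² = 60.2100
Variance = 60.2100 / 12 = 5.0175
SE* = √5.0175

SE* = 2.240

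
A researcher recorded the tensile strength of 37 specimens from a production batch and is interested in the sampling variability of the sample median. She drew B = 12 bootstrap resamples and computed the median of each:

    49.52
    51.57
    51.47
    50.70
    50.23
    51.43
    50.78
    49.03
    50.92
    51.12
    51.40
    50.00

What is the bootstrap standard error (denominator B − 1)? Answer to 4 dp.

Bootstrap SE is the standard deviation of the 12 replicate medians.
Mean of replicates: (49.52 + 51.57 + 51.47 + 50.70 + 50.23 + 51.43 + 50.78 + 49.03 + 50.92 + 51.12 + 51.40 + 50.00) / 12 = 608.17000 / 12 = 50.68083
Sum of squared deviations: (−1.16083)² + (+0.88917)² + (+0.78917)² + (+0.01917)² + (−0.45083)² + (+0.74917)² + (+0.09917)² + (−1.65083)² + (+0.23917)² + (+0.43917)² + (+0.71917)² + (−0.68083)² = 7.49169
Variance = 7.49169 / 11 = 0.68106
SE* = √0.68106

SE* = 0.8253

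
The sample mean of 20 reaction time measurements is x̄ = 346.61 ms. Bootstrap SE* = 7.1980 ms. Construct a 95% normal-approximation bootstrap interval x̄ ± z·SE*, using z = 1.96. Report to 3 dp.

Margin = 1.96 × 7.1980 = 14.1081
Interval: 346.61 ± 14.1081

(332.502, 360.718)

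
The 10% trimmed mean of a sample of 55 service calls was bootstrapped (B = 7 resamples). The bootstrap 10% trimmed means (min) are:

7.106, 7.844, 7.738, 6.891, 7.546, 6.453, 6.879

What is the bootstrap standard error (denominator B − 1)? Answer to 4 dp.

Bootstrap SE is the standard deviation of the 7 replicate 10% trimmed means.
Mean of replicates: (7.106 + 7.844 + 7.738 + 6.891 + 7.546 + 6.453 + 6.879) / 7 = 50.45700 / 7 = 7.20814
Sum of squared deviations: (−0.10214)² + (+0.63586)² + (+0.52986)² + (−0.31714)² + (+0.33786)² + (−0.75514)² + (−0.32914)² = 1.58880
Variance = 1.58880 / 6 = 0.26480
SE* = √0.26480

SE* = 0.5146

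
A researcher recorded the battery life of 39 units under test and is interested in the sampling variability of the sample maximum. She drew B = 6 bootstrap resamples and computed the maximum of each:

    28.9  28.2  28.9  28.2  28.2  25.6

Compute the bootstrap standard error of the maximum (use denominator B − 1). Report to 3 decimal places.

SE* = 1.225

Bootstrap SE is the standard deviation of the 6 replicate maximums.
Mean of replicates: (28.9 + 28.2 + 28.9 + 28.2 + 28.2 + 25.6) / 6 = 168.0000 / 6 = 28.0000
Sum of squared deviations: (+0.9000)² + (+0.2000)² + (+0.9000)² + (+0.2000)² + (+0.2000)² + (−2.4000)² = 7.5000
Variance = 7.5000 / 5 = 1.5000
SE* = √1.5000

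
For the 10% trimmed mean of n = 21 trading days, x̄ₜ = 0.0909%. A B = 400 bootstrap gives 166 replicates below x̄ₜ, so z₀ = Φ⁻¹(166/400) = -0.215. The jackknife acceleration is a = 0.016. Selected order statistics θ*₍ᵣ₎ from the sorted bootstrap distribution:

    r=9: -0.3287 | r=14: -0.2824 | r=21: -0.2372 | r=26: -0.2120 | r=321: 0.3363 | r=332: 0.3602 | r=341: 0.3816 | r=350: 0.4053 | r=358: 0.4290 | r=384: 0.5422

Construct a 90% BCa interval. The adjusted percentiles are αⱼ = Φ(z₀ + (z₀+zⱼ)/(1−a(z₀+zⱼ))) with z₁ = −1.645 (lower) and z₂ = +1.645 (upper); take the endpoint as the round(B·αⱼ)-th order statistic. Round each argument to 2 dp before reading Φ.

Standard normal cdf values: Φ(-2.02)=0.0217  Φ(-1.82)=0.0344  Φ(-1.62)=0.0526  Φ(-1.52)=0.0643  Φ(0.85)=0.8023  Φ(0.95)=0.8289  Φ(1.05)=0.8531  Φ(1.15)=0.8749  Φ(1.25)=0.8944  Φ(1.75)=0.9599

(-0.3287, 0.4290)

Lower: z₀ + z₁ = -0.215 + (-1.645) = -1.860; 1 − a(z₀+z₁) = 1 − (0.016)(-1.860) = 1.0298; argument = -0.215 + (-1.860)/1.0298 = -2.0212 → -2.02.
α₁ = Φ(-2.02) = 0.0217; rank = round(400 × 0.0217) = 9; θ*₍9₎ = -0.3287.
Upper: z₀ + z₂ = 1.430; 1 − a(z₀+z₂) = 0.9771; argument = 1.2485 → 1.25; α₂ = 0.8944; rank = 358; θ*₍358₎ = 0.4290.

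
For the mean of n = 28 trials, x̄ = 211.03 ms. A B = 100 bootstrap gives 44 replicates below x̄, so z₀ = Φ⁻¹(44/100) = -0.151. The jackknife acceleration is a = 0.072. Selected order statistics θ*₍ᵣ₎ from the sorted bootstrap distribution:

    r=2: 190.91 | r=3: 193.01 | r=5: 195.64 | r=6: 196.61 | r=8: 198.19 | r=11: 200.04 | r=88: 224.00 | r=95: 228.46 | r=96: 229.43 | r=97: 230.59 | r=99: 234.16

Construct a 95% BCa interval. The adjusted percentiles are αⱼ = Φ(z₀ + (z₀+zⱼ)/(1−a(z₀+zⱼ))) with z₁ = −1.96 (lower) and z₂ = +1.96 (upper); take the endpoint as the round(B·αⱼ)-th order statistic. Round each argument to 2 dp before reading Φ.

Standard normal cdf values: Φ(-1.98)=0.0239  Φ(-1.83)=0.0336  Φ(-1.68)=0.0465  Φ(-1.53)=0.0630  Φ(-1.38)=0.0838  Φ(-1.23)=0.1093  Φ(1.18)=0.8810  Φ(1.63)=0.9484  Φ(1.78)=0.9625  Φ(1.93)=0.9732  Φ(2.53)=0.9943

Lower: z₀ + z₁ = -0.151 + (-1.960) = -2.111; 1 − a(z₀+z₁) = 1 − (0.072)(-2.111) = 1.1520; argument = -0.151 + (-2.111)/1.1520 = -1.9835 → -1.98.
α₁ = Φ(-1.98) = 0.0239; rank = round(100 × 0.0239) = 2; θ*₍2₎ = 190.91.
Upper: z₀ + z₂ = 1.809; 1 − a(z₀+z₂) = 0.8698; argument = 1.9289 → 1.93; α₂ = 0.9732; rank = 97; θ*₍97₎ = 230.59.

(190.91, 230.59)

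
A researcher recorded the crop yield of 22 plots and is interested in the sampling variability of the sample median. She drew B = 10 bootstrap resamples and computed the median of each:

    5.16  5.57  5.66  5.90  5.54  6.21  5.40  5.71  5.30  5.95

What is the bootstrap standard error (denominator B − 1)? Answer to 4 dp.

SE* = 0.3184

Bootstrap SE is the standard deviation of the 10 replicate medians.
Mean of replicates: (5.16 + 5.57 + 5.66 + 5.90 + 5.54 + 6.21 + 5.40 + 5.71 + 5.30 + 5.95) / 10 = 56.40000 / 10 = 5.64000
Sum of squared deviations: (−0.48000)² + (−0.07000)² + (+0.02000)² + (+0.26000)² + (−0.10000)² + (+0.57000)² + (−0.24000)² + (+0.07000)² + (−0.34000)² + (+0.31000)² = 0.91240
Variance = 0.91240 / 9 = 0.10138
SE* = √0.10138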